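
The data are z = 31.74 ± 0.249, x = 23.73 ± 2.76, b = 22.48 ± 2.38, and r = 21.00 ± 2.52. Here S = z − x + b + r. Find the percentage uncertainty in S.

8.62%

Sums and differences: (δS)² = Σ (cᵢ δxᵢ)².
  (δz)² = 0.0620;  (δx)² = 7.62;  (δb)² = 5.66;  (δr)² = 6.35
δS = √(19.7) = 4.44
S = 51.49, so δS/S = 4.44/51.49 = 0.0862.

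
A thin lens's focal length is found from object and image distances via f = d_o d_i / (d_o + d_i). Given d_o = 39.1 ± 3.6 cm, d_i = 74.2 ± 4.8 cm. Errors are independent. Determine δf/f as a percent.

6.43%

∂f/∂d_o = (d_i/(d_o+d_i))² = 0.429;  ∂f/∂d_i = (d_o/(d_o+d_i))² = 0.119
δf = √((∂f/∂d_o · δd_o)² + (∂f/∂d_i · δd_i)²) = √(2.38 + 0.327) = 1.65 cm
f = 25.6 cm, so δf/f = 1.65/25.6 = 0.0643.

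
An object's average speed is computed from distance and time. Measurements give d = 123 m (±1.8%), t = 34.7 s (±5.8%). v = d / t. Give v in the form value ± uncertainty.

Relative error in a monomial: (δv/v)² = Σ (nᵢ · δxᵢ/xᵢ)².
  (1·δd/d)² = (1×0.0180)² = 0.000324;  (-1·δt/t)² = (-1×0.0580)² = 0.00336
δv/v = √(0.00369) = 0.0607
v = 3.54 m/s, so δv = 0.0607 × 3.54 = 0.215 m/s.

3.54 ± 0.215 m/s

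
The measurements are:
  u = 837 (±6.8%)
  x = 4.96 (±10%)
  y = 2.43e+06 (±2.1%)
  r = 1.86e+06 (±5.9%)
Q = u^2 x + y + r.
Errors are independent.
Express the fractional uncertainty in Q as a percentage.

7.71%

Let p = u^2·x = 3.47e+06. δp/p = √((2·δu/u)² + (1·δx/x)²) = √(0.0185 + 0.0100) = 0.169, so δp = 5.87e+05.
Q = p + y + r: δQ = √(δp² + δy² + δr²) = √(3.44e+11 + 2.6e+09 + 1.2e+10) = 5.99e+05
Q = 7.76e+06, so δQ/Q = 5.99e+05/7.76e+06 = 0.0771.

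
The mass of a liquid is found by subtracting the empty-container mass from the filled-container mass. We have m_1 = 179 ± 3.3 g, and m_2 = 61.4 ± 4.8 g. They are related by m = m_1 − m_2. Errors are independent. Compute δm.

Absolute uncertainties add in quadrature for a linear combination:
  (δm_1)² = 10.9;  (δm_2)² = 23.0
δm = √(33.9) = 5.82 g

5.82 g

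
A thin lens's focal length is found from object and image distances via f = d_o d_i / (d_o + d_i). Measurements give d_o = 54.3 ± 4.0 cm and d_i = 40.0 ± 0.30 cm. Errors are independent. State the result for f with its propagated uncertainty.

∂f/∂d_o = (d_i/(d_o+d_i))² = 0.180;  ∂f/∂d_i = (d_o/(d_o+d_i))² = 0.332
δf = √((∂f/∂d_o · δd_o)² + (∂f/∂d_i · δd_i)²) = √(0.518 + 0.00989) = 0.727 cm
f = 23.0 cm.

23.0 ± 0.727 cm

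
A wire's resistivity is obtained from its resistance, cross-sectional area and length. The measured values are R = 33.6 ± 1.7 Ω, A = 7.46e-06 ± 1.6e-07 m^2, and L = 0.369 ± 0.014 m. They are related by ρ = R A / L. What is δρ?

Products/powers → add relative errors in quadrature, weighted by exponent:
  (1·δR/R)² = (1×0.0506)² = 0.00256;  (1·δA/A)² = (1×0.0214)² = 0.000460;  (-1·δL/L)² = (-1×0.0379)² = 0.00144
δρ/ρ = √(0.00446) = 0.0668
ρ = 0.000679 Ω·m, so δρ = 0.0668 × 0.000679 = 4.54e-05 Ω·m.

4.54e-05 Ω·m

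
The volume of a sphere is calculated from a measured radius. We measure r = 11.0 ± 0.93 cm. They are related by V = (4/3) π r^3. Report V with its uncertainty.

5580 ± 1410 cm^3

V ∝ r^3, so δV/V = |3| · δr/r = 3 × 0.0845 = 0.254.
V = 5580 cm^3, so δV = 0.254 × 5580 = 1410 cm^3.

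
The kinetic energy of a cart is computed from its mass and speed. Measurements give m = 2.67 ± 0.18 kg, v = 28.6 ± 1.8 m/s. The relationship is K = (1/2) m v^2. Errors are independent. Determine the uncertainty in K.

156 J

K is a product of powers, so relative uncertainties combine in quadrature:
  (1·δm/m)² = (1×0.0674)² = 0.00454;  (2·δv/v)² = (2×0.0629)² = 0.0158
δK/K = √(0.0204) = 0.143
K = 1090 J, so δK = 0.143 × 1090 = 156 J.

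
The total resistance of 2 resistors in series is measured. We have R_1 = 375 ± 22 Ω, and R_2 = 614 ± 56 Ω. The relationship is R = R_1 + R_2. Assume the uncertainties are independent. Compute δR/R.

0.0608

Each term contributes (cᵢ δxᵢ)² to (δR)²:
  (δR_1)² = 484;  (δR_2)² = 3140
δR = √(3620) = 60.2 Ω
R = 989 Ω, so δR/R = 60.2/989 = 0.0608.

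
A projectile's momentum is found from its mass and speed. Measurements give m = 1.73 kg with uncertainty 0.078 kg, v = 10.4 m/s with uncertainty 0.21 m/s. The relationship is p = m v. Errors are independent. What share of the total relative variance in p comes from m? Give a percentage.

83.3%

(δp/p)² = (1·δm/m)² + (1·δv/v)²
  m term: (1×0.0451)² = 0.00203
  v term: (1×0.0202)² = 0.000408
Total = 0.00244. Share from m = 0.00203/0.00244 = 0.833.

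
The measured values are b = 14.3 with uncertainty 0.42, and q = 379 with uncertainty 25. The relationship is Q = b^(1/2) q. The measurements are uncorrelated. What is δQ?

96.9

Each factor contributes (exponent × relative error)² to (δQ/Q)²:
  (½·δb/b)² = (0.5×0.0294)² = 0.000216;  (1·δq/q)² = (1×0.0660)² = 0.00435
δQ/Q = √(0.00457) = 0.0676
Q = 1430, so δQ = 0.0676 × 1430 = 96.9.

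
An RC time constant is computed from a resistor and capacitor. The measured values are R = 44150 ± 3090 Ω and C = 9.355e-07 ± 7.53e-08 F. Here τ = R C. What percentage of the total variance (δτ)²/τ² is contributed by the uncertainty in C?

(δτ/τ)² = (1·δR/R)² + (1·δC/C)²
  R term: (1×0.0700)² = 0.00490
  C term: (1×0.0805)² = 0.00648
Total = 0.0114. Share from C = 0.00648/0.0114 = 0.569.

56.9%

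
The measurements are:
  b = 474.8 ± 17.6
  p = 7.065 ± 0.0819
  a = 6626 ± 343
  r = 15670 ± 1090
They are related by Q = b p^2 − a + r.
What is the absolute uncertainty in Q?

1540

Let w = b·p^2 = 23700. δw/w = √((1·δb/b)² + (2·δp/p)²) = √(0.00137 + 0.000538) = 0.0437, so δw = 1040.
Q = w − a + r: δQ = √(δw² + δa² + δr²) = √(1.07e+06 + 1.18e+05 + 1.19e+06) = 1540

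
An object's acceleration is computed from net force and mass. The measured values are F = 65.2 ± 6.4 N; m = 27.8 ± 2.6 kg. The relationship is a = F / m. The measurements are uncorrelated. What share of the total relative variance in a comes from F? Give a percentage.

(δa/a)² = (1·δF/F)² + (-1·δm/m)²
  F term: (1×0.0982)² = 0.00964
  m term: (-1×0.0935)² = 0.00875
Total = 0.0184. Share from F = 0.00964/0.0184 = 0.524.

52.4%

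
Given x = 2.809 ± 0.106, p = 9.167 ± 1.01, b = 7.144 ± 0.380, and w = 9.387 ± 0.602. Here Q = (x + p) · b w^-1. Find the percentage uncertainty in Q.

Let u = x + p = 11.98. δu = √(δx² + δp²) = √(0.0112 + 1.02) = 1.02, so δu/u = 0.0848.
Q is then a monomial in u, b, w:
δQ/Q = √((δu/u)² + (1·δb/b)² + (-1·δw/w)²) = √(0.00719 + 0.00283 + 0.00411) = 0.119

11.9%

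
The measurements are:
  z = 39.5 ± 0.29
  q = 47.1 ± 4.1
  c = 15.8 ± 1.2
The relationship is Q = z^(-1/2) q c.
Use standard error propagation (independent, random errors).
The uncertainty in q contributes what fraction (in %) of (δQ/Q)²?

56.7%

(δQ/Q)² = (−½·δz/z)² + (1·δq/q)² + (1·δc/c)²
  z term: (-0.5×0.00734)² = 1.35e-05
  q term: (1×0.0870)² = 0.00758
  c term: (1×0.0759)² = 0.00577
Total = 0.0134. Share from q = 0.00758/0.0134 = 0.567.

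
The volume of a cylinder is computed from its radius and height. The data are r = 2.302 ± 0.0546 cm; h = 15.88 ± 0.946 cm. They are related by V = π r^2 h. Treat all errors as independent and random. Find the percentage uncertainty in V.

Relative error in a monomial: (δV/V)² = Σ (nᵢ · δxᵢ/xᵢ)².
  (2·δr/r)² = (2×0.0237)² = 0.00225;  (1·δh/h)² = (1×0.0596)² = 0.00355
δV/V = √(0.00580) = 0.0762

7.62%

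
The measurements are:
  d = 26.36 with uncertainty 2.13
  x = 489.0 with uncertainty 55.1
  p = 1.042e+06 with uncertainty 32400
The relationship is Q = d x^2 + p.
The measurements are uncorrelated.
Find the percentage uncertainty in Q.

Let w = d·x^2 = 6.303e+06. δw/w = √((1·δd/d)² + (2·δx/x)²) = √(0.00653 + 0.0508) = 0.239, so δw = 1.51e+06.
Q = w + p: δQ = √(δw² + δp²) = √(2.28e+12 + 1.05e+09) = 1.51e+06
Q = 7.345e+06, so δQ/Q = 1.51e+06/7.345e+06 = 0.205.

20.5%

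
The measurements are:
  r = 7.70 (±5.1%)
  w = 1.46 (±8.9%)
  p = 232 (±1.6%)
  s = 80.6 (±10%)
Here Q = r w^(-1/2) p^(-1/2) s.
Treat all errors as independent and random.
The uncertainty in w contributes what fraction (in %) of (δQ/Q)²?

13.5%

(δQ/Q)² = (1·δr/r)² + (−½·δw/w)² + (−½·δp/p)² + (1·δs/s)²
  r term: (1×0.0510)² = 0.00260
  w term: (-0.5×0.0890)² = 0.00198
  p term: (-0.5×0.0160)² = 6.4e-05
  s term: (1×0.100)² = 0.0100
Total = 0.0146. Share from w = 0.00198/0.0146 = 0.135.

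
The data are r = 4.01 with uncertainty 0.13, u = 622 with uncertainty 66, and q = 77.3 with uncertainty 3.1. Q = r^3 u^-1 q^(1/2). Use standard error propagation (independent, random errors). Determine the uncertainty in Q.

0.132

For a monomial Q ∝ r^3, u^-1, q^(1/2), fractional errors add in quadrature:
  (3·δr/r)² = (3×0.0324)² = 0.00946;  (-1·δu/u)² = (-1×0.106)² = 0.0113;  (½·δq/q)² = (0.5×0.0401)² = 0.000402
δQ/Q = √(0.0211) = 0.145
Q = 0.911, so δQ = 0.145 × 0.911 = 0.132.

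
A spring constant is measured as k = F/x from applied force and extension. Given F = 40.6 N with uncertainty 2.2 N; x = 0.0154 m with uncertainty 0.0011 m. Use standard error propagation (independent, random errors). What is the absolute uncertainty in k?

For a monomial k ∝ F, x^-1, fractional errors add in quadrature:
  (1·δF/F)² = (1×0.0542)² = 0.00294;  (-1·δx/x)² = (-1×0.0714)² = 0.00510
δk/k = √(0.00804) = 0.0897
k = 2640 N/m, so δk = 0.0897 × 2640 = 236 N/m.

236 N/m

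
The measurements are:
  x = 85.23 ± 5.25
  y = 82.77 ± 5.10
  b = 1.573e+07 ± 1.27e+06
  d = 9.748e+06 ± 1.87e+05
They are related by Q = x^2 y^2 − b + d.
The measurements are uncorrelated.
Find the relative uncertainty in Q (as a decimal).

0.200

Let p = x^2·y^2 = 4.977e+07. δp/p = √((2·δx/x)² + (2·δy/y)²) = √(0.0152 + 0.0152) = 0.174, so δp = 8.67e+06.
Q = p − b + d: δQ = √(δp² + δb² + δd²) = √(7.52e+13 + 1.61e+12 + 3.5e+10) = 8.77e+06
Q = 4.378e+07, so δQ/Q = 8.77e+06/4.378e+07 = 0.200.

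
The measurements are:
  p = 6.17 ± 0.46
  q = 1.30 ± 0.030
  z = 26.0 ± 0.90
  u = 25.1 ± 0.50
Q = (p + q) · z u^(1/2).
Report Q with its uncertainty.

Let w = p + q = 7.47. δw = √(δp² + δq²) = √(0.212 + 0.000900) = 0.461, so δw/w = 0.0617.
Q is then a monomial in w, z, u:
δQ/Q = √((δw/w)² + (1·δz/z)² + (½·δu/u)²) = √(0.00381 + 0.00120 + 9.92e-05) = 0.0715
Q = 973, so δQ = 0.0715 × 973 = 69.5.

973 ± 69.5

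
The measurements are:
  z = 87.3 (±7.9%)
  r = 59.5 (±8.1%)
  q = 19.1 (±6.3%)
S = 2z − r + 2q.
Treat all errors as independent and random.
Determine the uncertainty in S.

14.8

Absolute uncertainties add in quadrature for a linear combination:
  (2·δz)² = 190;  (δr)² = 23.2;  (2·δq)² = 5.79
δS = √(219) = 14.8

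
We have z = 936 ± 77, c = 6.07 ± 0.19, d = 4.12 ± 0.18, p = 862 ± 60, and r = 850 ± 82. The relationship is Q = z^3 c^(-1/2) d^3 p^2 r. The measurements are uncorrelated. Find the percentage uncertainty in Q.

Relative error in a monomial: (δQ/Q)² = Σ (nᵢ · δxᵢ/xᵢ)².
  (3·δz/z)² = (3×0.0823)² = 0.0609;  (−½·δc/c)² = (-0.5×0.0313)² = 0.000245;  (3·δd/d)² = (3×0.0437)² = 0.0172;  (2·δp/p)² = (2×0.0696)² = 0.0194;  (1·δr/r)² = (1×0.0965)² = 0.00931
δQ/Q = √(0.107) = 0.327

32.7%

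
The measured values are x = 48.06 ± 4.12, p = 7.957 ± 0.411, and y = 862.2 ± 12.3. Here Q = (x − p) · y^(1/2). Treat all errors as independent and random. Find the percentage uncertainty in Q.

Let u = x − p = 40.10. δu = √(δx² + δp²) = √(17.0 + 0.169) = 4.14, so δu/u = 0.103.
Q is then a monomial in u, y:
δQ/Q = √((δu/u)² + (½·δy/y)²) = √(0.0107 + 5.09e-05) = 0.103

10.3%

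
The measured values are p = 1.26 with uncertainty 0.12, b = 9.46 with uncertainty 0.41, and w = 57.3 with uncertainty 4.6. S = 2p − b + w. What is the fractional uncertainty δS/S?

Each term contributes (cᵢ δxᵢ)² to (δS)²:
  (2·δp)² = 0.0576;  (δb)² = 0.168;  (δw)² = 21.2
δS = √(21.4) = 4.62
S = 50.4, so δS/S = 4.62/50.4 = 0.0918.

0.0918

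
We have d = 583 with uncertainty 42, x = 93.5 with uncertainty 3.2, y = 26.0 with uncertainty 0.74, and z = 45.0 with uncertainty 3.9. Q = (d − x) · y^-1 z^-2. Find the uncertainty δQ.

Let u = d − x = 490. δu = √(δd² + δx²) = √(1760 + 10.2) = 42.1, so δu/u = 0.0861.
Q is then a monomial in u, y, z:
δQ/Q = √((δu/u)² + (-1·δy/y)² + (-2·δz/z)²) = √(0.00740 + 0.000810 + 0.0300) = 0.196
Q = 0.00930, so δQ = 0.196 × 0.00930 = 0.00182.

0.00182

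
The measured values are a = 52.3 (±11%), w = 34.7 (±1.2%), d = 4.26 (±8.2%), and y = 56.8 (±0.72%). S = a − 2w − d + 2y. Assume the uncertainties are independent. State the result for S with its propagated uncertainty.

Sums and differences: (δS)² = Σ (cᵢ δxᵢ)².
  (δa)² = 33.1;  (2·δw)² = 0.694;  (δd)² = 0.122;  (2·δy)² = 0.669
δS = √(34.6) = 5.88
S = 92.2.

92.2 ± 5.88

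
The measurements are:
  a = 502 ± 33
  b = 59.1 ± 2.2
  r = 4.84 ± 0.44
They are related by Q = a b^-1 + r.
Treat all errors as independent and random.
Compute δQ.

Let p = a·b^-1 = 8.49. δp/p = √((1·δa/a)² + (-1·δb/b)²) = √(0.00432 + 0.00139) = 0.0755, so δp = 0.642.
Q = p + r: δQ = √(δp² + δr²) = √(0.412 + 0.194) = 0.778

0.778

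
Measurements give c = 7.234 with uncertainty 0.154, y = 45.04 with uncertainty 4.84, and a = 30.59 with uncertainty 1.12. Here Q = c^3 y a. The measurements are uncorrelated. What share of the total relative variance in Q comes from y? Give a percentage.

(δQ/Q)² = (3·δc/c)² + (1·δy/y)² + (1·δa/a)²
  c term: (3×0.0213)² = 0.00408
  y term: (1×0.107)² = 0.0115
  a term: (1×0.0366)² = 0.00134
Total = 0.0170. Share from y = 0.0115/0.0170 = 0.681.

68.1%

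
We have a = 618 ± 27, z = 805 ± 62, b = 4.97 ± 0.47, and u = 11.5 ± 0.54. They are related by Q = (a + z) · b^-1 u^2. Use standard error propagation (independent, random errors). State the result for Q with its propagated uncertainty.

37900 ± 5360

Let w = a + z = 1420. δw = √(δa² + δz²) = √(729 + 3840) = 67.6, so δw/w = 0.0475.
Q is then a monomial in w, b, u:
δQ/Q = √((δw/w)² + (-1·δb/b)² + (2·δu/u)²) = √(0.00226 + 0.00894 + 0.00882) = 0.141
Q = 37900, so δQ = 0.141 × 37900 = 5360.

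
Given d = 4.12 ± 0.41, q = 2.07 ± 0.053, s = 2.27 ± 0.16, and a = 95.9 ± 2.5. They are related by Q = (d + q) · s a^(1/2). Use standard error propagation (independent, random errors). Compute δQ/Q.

Let u = d + q = 6.19. δu = √(δd² + δq²) = √(0.168 + 0.00281) = 0.413, so δu/u = 0.0668.
Q is then a monomial in u, s, a:
δQ/Q = √((δu/u)² + (1·δs/s)² + (½·δa/a)²) = √(0.00446 + 0.00497 + 0.000170) = 0.0980

0.0980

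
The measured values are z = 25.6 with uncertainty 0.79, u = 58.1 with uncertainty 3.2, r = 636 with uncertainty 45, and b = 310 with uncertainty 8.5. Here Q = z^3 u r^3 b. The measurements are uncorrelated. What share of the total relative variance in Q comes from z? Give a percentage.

(δQ/Q)² = (3·δz/z)² + (1·δu/u)² + (3·δr/r)² + (1·δb/b)²
  z term: (3×0.0309)² = 0.00857
  u term: (1×0.0551)² = 0.00303
  r term: (3×0.0708)² = 0.0451
  b term: (1×0.0274)² = 0.000752
Total = 0.0574. Share from z = 0.00857/0.0574 = 0.149.

14.9%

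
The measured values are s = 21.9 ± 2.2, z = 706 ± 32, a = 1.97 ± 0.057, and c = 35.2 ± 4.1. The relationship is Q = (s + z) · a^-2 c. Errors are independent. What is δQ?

907

Let u = s + z = 728. δu = √(δs² + δz²) = √(4.84 + 1020) = 32.1, so δu/u = 0.0441.
Q is then a monomial in u, a, c:
δQ/Q = √((δu/u)² + (-2·δa/a)² + (1·δc/c)²) = √(0.00194 + 0.00335 + 0.0136) = 0.137
Q = 6600, so δQ = 0.137 × 6600 = 907.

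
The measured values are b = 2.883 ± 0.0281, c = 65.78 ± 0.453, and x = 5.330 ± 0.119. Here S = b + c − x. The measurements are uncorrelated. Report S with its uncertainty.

Each term contributes (cᵢ δxᵢ)² to (δS)²:
  (δb)² = 0.000790;  (δc)² = 0.205;  (δx)² = 0.0142
δS = √(0.220) = 0.469
S = 63.33.

63.33 ± 0.469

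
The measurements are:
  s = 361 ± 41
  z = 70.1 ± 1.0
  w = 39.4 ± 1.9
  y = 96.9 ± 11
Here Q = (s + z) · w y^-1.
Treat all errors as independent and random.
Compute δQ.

Let u = s + z = 431. δu = √(δs² + δz²) = √(1680 + 1.00) = 41.0, so δu/u = 0.0951.
Q is then a monomial in u, w, y:
δQ/Q = √((δu/u)² + (1·δw/w)² + (-1·δy/y)²) = √(0.00905 + 0.00233 + 0.0129) = 0.156
Q = 175, so δQ = 0.156 × 175 = 27.3.

27.3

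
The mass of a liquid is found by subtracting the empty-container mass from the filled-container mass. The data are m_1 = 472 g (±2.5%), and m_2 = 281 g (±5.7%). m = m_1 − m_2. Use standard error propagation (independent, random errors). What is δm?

m is a linear combination, so absolute uncertainties add in quadrature:
  (δm_1)² = 139;  (δm_2)² = 257
δm = √(396) = 19.9 g

19.9 g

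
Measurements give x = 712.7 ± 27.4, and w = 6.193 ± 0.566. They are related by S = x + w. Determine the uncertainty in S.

27.4

S is a linear combination, so absolute uncertainties add in quadrature:
  (δx)² = 751;  (δw)² = 0.320
δS = √(751) = 27.4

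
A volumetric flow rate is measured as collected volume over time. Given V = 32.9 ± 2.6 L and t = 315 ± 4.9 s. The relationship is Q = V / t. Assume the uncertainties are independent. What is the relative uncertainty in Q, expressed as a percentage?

For a monomial Q ∝ V, t^-1, fractional errors add in quadrature:
  (1·δV/V)² = (1×0.0790)² = 0.00625;  (-1·δt/t)² = (-1×0.0156)² = 0.000242
δQ/Q = √(0.00649) = 0.0805

8.05%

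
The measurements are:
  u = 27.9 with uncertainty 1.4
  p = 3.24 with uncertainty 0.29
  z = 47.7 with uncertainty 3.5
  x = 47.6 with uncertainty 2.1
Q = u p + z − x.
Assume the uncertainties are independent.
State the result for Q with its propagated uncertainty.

90.5 ± 10.1

Let w = u·p = 90.4. δw/w = √((1·δu/u)² + (1·δp/p)²) = √(0.00252 + 0.00801) = 0.103, so δw = 9.28.
Q = w + z − x: δQ = √(δw² + δz² + δx²) = √(86.0 + 12.2 + 4.41) = 10.1
Q = 90.5.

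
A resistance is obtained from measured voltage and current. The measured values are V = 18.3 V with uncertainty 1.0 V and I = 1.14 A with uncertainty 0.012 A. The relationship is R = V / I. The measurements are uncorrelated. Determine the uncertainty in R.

0.893 Ω

Since R is a product/quotient, work with relative uncertainties:
  (1·δV/V)² = (1×0.0546)² = 0.00299;  (-1·δI/I)² = (-1×0.0105)² = 0.000111
δR/R = √(0.00310) = 0.0556
R = 16.1 Ω, so δR = 0.0556 × 16.1 = 0.893 Ω.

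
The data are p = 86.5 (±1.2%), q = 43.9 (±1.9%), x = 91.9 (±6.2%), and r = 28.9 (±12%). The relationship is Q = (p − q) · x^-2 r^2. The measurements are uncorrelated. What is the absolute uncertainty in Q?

Let u = p − q = 42.6. δu = √(δp² + δq²) = √(1.08 + 0.696) = 1.33, so δu/u = 0.0313.
Q is then a monomial in u, x, r:
δQ/Q = √((δu/u)² + (-2·δx/x)² + (2·δr/r)²) = √(0.000977 + 0.0154 + 0.0576) = 0.272
Q = 4.21, so δQ = 0.272 × 4.21 = 1.15.

1.15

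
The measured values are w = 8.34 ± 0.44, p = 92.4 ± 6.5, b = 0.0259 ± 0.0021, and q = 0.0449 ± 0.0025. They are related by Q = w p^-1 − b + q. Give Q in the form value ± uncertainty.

Let h = w·p^-1 = 0.0903. δh/h = √((1·δw/w)² + (-1·δp/p)²) = √(0.00278 + 0.00495) = 0.0879, so δh = 0.00794.
Q = h − b + q: δQ = √(δh² + δb² + δq²) = √(6.3e-05 + 4.41e-06 + 6.25e-06) = 0.00858
Q = 0.109.

0.109 ± 0.00858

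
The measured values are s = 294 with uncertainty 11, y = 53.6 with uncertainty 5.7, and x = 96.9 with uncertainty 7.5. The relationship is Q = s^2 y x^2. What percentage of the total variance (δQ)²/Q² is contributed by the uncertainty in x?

58.6%

(δQ/Q)² = (2·δs/s)² + (1·δy/y)² + (2·δx/x)²
  s term: (2×0.0374)² = 0.00560
  y term: (1×0.106)² = 0.0113
  x term: (2×0.0774)² = 0.0240
Total = 0.0409. Share from x = 0.0240/0.0409 = 0.586.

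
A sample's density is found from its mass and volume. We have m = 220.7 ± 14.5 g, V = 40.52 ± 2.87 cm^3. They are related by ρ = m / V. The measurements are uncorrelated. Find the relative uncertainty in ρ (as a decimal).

Products/powers → add relative errors in quadrature, weighted by exponent:
  (1·δm/m)² = (1×0.0657)² = 0.00432;  (-1·δV/V)² = (-1×0.0708)² = 0.00502
δρ/ρ = √(0.00933) = 0.0966

0.0966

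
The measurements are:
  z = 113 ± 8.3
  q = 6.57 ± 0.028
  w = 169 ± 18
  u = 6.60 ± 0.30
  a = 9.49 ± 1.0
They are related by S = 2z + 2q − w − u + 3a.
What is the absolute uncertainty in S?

Absolute uncertainties add in quadrature for a linear combination:
  (2·δz)² = 276;  (2·δq)² = 0.00314;  (δw)² = 324;  (δu)² = 0.0900;  (3·δa)² = 9.00
δS = √(609) = 24.7

24.7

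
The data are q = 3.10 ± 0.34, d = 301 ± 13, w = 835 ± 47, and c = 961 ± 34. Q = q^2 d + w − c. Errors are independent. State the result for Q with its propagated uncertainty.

2770 ± 649

Let p = q^2·d = 2890. δp/p = √((2·δq/q)² + (1·δd/d)²) = √(0.0481 + 0.00187) = 0.224, so δp = 647.
Q = p + w − c: δQ = √(δp² + δw² + δc²) = √(4.18e+05 + 2210 + 1160) = 649
Q = 2770.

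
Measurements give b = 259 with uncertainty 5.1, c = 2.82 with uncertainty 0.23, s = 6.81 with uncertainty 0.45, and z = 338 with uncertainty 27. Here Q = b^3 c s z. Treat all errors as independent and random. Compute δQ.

1.63e+10

Each factor contributes (exponent × relative error)² to (δQ/Q)²:
  (3·δb/b)² = (3×0.0197)² = 0.00349;  (1·δc/c)² = (1×0.0816)² = 0.00665;  (1·δs/s)² = (1×0.0661)² = 0.00437;  (1·δz/z)² = (1×0.0799)² = 0.00638
δQ/Q = √(0.0209) = 0.145
Q = 1.13e+11, so δQ = 0.145 × 1.13e+11 = 1.63e+10.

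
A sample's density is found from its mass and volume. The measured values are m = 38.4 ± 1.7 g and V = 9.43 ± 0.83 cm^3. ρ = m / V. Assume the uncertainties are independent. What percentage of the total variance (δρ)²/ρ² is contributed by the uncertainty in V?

79.8%

(δρ/ρ)² = (1·δm/m)² + (-1·δV/V)²
  m term: (1×0.0443)² = 0.00196
  V term: (-1×0.0880)² = 0.00775
Total = 0.00971. Share from V = 0.00775/0.00971 = 0.798.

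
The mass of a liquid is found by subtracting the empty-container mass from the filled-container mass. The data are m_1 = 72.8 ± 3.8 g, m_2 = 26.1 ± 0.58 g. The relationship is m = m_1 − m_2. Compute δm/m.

0.0823

Each term contributes (cᵢ δxᵢ)² to (δm)²:
  (δm_1)² = 14.4;  (δm_2)² = 0.336
δm = √(14.8) = 3.84 g
m = 46.7 g, so δm/m = 3.84/46.7 = 0.0823.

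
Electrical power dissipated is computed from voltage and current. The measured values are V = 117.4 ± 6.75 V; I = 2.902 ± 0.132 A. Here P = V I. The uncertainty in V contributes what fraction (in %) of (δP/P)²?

61.5%

(δP/P)² = (1·δV/V)² + (1·δI/I)²
  V term: (1×0.0575)² = 0.00331
  I term: (1×0.0455)² = 0.00207
Total = 0.00537. Share from V = 0.00331/0.00537 = 0.615.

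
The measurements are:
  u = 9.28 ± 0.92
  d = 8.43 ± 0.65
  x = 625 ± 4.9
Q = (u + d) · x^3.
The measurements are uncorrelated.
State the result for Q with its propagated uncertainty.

(4.32 ± 0.293) × 10^9

Let w = u + d = 17.7. δw = √(δu² + δd²) = √(0.846 + 0.423) = 1.13, so δw/w = 0.0636.
Q is then a monomial in w, x:
δQ/Q = √((δw/w)² + (3·δx/x)²) = √(0.00405 + 0.000553) = 0.0678
Q = 4.32e+09, so δQ = 0.0678 × 4.32e+09 = 2.93e+08.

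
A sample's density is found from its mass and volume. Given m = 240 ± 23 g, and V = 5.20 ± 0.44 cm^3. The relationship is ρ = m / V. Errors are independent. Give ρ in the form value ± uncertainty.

Relative error in a monomial: (δρ/ρ)² = Σ (nᵢ · δxᵢ/xᵢ)².
  (1·δm/m)² = (1×0.0958)² = 0.00918;  (-1·δV/V)² = (-1×0.0846)² = 0.00716
δρ/ρ = √(0.0163) = 0.128
ρ = 46.2 g/cm^3, so δρ = 0.128 × 46.2 = 5.90 g/cm^3.

46.2 ± 5.90 g/cm^3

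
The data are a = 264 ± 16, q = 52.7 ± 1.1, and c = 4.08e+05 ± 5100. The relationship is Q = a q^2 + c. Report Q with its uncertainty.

Let p = a·q^2 = 7.33e+05. δp/p = √((1·δa/a)² + (2·δq/q)²) = √(0.00367 + 0.00174) = 0.0736, so δp = 54000.
Q = p + c: δQ = √(δp² + δc²) = √(2.91e+09 + 2.6e+07) = 54200
Q = 1.14e+06.

(1.14 ± 0.0542) × 10^6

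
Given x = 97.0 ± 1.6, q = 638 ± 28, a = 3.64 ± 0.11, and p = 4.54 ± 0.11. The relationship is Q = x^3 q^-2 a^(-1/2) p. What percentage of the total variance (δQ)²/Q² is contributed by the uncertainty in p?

(δQ/Q)² = (3·δx/x)² + (-2·δq/q)² + (−½·δa/a)² + (1·δp/p)²
  x term: (3×0.0165)² = 0.00245
  q term: (-2×0.0439)² = 0.00770
  a term: (-0.5×0.0302)² = 0.000228
  p term: (1×0.0242)² = 0.000587
Total = 0.0110. Share from p = 0.000587/0.0110 = 0.0535.

5.35%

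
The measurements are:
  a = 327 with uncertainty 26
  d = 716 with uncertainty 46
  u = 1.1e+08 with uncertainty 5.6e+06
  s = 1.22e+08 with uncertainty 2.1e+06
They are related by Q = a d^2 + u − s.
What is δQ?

2.6e+07

Let p = a·d^2 = 1.68e+08. δp/p = √((1·δa/a)² + (2·δd/d)²) = √(0.00632 + 0.0165) = 0.151, so δp = 2.53e+07.
Q = p + u − s: δQ = √(δp² + δu² + δs²) = √(6.42e+14 + 3.14e+13 + 4.41e+12) = 2.6e+07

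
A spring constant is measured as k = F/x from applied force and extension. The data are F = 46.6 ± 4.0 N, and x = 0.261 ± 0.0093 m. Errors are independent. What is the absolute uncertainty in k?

k is a product of powers, so relative uncertainties combine in quadrature:
  (1·δF/F)² = (1×0.0858)² = 0.00737;  (-1·δx/x)² = (-1×0.0356)² = 0.00127
δk/k = √(0.00864) = 0.0929
k = 179 N/m, so δk = 0.0929 × 179 = 16.6 N/m.

16.6 N/m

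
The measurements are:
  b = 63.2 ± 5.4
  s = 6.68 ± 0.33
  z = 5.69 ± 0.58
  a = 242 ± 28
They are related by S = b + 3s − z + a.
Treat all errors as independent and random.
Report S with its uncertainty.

320 ± 28.5

Sums and differences: (δS)² = Σ (cᵢ δxᵢ)².
  (δb)² = 29.2;  (3·δs)² = 0.980;  (δz)² = 0.336;  (δa)² = 784
δS = √(814) = 28.5
S = 320.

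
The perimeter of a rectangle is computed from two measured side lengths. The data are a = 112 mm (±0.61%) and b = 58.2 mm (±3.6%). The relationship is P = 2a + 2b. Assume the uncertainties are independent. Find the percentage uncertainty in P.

1.29%

Sums and differences: (δP)² = Σ (cᵢ δxᵢ)².
  (2·δa)² = 1.87;  (2·δb)² = 17.6
δP = √(19.4) = 4.41 mm
P = 340 mm, so δP/P = 4.41/340 = 0.0129.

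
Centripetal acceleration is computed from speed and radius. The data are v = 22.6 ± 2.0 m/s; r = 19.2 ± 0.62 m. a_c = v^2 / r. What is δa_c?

Each factor contributes (exponent × relative error)² to (δa_c/a_c)²:
  (2·δv/v)² = (2×0.0885)² = 0.0313;  (-1·δr/r)² = (-1×0.0323)² = 0.00104
δa_c/a_c = √(0.0324) = 0.180
a_c = 26.6 m/s^2, so δa_c = 0.180 × 26.6 = 4.79 m/s^2.

4.79 m/s^2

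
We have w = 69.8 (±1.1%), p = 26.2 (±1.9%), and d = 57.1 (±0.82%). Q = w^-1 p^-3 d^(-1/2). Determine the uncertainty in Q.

Products/powers → add relative errors in quadrature, weighted by exponent:
  (-1·δw/w)² = (-1×0.0110)² = 0.000121;  (-3·δp/p)² = (-3×0.0190)² = 0.00325;  (−½·δd/d)² = (-0.5×0.00820)² = 1.68e-05
δQ/Q = √(0.00339) = 0.0582
Q = 1.05e-07, so δQ = 0.0582 × 1.05e-07 = 6.14e-09.

6.14e-09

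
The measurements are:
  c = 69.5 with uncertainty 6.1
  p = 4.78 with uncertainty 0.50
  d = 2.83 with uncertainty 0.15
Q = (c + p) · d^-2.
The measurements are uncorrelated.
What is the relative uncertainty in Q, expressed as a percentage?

13.4%

Let u = c + p = 74.3. δu = √(δc² + δp²) = √(37.2 + 0.250) = 6.12, so δu/u = 0.0824.
Q is then a monomial in u, d:
δQ/Q = √((δu/u)² + (-2·δd/d)²) = √(0.00679 + 0.0112) = 0.134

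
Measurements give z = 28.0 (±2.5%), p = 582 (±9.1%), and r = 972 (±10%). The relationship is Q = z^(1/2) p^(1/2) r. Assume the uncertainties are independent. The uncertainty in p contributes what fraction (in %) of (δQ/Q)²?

16.9%

(δQ/Q)² = (½·δz/z)² + (½·δp/p)² + (1·δr/r)²
  z term: (0.5×0.0250)² = 0.000156
  p term: (0.5×0.0910)² = 0.00207
  r term: (1×0.100)² = 0.0100
Total = 0.0122. Share from p = 0.00207/0.0122 = 0.169.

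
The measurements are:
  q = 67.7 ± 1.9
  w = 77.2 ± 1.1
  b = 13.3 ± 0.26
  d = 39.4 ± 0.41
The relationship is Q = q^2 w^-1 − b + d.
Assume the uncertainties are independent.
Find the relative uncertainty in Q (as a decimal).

0.0406

Let p = q^2·w^-1 = 59.4. δp/p = √((2·δq/q)² + (-1·δw/w)²) = √(0.00315 + 0.000203) = 0.0579, so δp = 3.44.
Q = p − b + d: δQ = √(δp² + δb² + δd²) = √(11.8 + 0.0676 + 0.168) = 3.47
Q = 85.5, so δQ/Q = 3.47/85.5 = 0.0406.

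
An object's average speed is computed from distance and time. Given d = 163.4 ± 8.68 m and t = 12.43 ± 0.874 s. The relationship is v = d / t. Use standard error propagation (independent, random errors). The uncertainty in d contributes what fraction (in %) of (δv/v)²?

36.3%

(δv/v)² = (1·δd/d)² + (-1·δt/t)²
  d term: (1×0.0531)² = 0.00282
  t term: (-1×0.0703)² = 0.00494
Total = 0.00777. Share from d = 0.00282/0.00777 = 0.363.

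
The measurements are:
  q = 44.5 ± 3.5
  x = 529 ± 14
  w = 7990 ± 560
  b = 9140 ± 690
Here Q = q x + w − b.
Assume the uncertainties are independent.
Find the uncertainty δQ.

Let p = q·x = 23500. δp/p = √((1·δq/q)² + (1·δx/x)²) = √(0.00619 + 0.000700) = 0.0830, so δp = 1950.
Q = p + w − b: δQ = √(δp² + δw² + δb²) = √(3.82e+06 + 3.14e+05 + 4.76e+05) = 2150

2150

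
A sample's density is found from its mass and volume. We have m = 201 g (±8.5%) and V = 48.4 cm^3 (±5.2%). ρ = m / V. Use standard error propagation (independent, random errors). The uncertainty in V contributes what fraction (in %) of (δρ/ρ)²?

(δρ/ρ)² = (1·δm/m)² + (-1·δV/V)²
  m term: (1×0.0850)² = 0.00723
  V term: (-1×0.0520)² = 0.00270
Total = 0.00993. Share from V = 0.00270/0.00993 = 0.272.

27.2%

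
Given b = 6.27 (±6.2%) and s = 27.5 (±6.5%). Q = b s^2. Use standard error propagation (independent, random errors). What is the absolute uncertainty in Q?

For a monomial Q ∝ b, s^2, fractional errors add in quadrature:
  (1·δb/b)² = (1×0.0620)² = 0.00384;  (2·δs/s)² = (2×0.0650)² = 0.0169
δQ/Q = √(0.0207) = 0.144
Q = 4740, so δQ = 0.144 × 4740 = 683.

683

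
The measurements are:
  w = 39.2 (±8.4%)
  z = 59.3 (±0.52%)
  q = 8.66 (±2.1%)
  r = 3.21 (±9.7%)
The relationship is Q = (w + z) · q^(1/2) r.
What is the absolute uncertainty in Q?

96.0

Let u = w + z = 98.5. δu = √(δw² + δz²) = √(10.8 + 0.0951) = 3.31, so δu/u = 0.0336.
Q is then a monomial in u, q, r:
δQ/Q = √((δu/u)² + (½·δq/q)² + (1·δr/r)²) = √(0.00113 + 0.000110 + 0.00941) = 0.103
Q = 930, so δQ = 0.103 × 930 = 96.0.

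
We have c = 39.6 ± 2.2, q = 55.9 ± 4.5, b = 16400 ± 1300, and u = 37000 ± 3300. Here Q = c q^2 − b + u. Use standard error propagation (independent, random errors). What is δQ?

Let p = c·q^2 = 1.24e+05. δp/p = √((1·δc/c)² + (2·δq/q)²) = √(0.00309 + 0.0259) = 0.170, so δp = 21100.
Q = p − b + u: δQ = √(δp² + δb² + δu²) = √(4.44e+08 + 1.69e+06 + 1.09e+07) = 21400

21400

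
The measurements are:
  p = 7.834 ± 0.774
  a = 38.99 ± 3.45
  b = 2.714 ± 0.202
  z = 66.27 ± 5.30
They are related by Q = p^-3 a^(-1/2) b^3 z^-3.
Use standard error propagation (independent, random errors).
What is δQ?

Q is a product of powers, so relative uncertainties combine in quadrature:
  (-3·δp/p)² = (-3×0.0988)² = 0.0879;  (−½·δa/a)² = (-0.5×0.0885)² = 0.00196;  (3·δb/b)² = (3×0.0744)² = 0.0499;  (-3·δz/z)² = (-3×0.0800)² = 0.0576
δQ/Q = √(0.197) = 0.444
Q = 2.288e-08, so δQ = 0.444 × 2.288e-08 = 1.02e-08.

1.02e-08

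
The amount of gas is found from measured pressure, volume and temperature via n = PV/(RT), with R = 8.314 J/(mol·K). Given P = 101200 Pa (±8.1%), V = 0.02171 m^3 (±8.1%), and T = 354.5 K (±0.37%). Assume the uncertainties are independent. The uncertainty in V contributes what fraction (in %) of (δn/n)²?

49.9%

(δn/n)² = (1·δP/P)² + (1·δV/V)² + (-1·δT/T)²
  P term: (1×0.0810)² = 0.00656
  V term: (1×0.0810)² = 0.00656
  T term: (-1×0.00370)² = 1.37e-05
Total = 0.0131. Share from V = 0.00656/0.0131 = 0.499.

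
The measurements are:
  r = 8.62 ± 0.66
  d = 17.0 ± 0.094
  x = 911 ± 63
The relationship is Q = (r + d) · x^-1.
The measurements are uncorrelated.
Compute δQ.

Let u = r + d = 25.6. δu = √(δr² + δd²) = √(0.436 + 0.00884) = 0.667, so δu/u = 0.0260.
Q is then a monomial in u, x:
δQ/Q = √((δu/u)² + (-1·δx/x)²) = √(0.000677 + 0.00478) = 0.0739
Q = 0.0281, so δQ = 0.0739 × 0.0281 = 0.00208.

0.00208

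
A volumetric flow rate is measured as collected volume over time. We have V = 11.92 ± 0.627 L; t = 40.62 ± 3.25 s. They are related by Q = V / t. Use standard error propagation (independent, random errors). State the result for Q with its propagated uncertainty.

Q is a product of powers, so relative uncertainties combine in quadrature:
  (1·δV/V)² = (1×0.0526)² = 0.00277;  (-1·δt/t)² = (-1×0.0800)² = 0.00640
δQ/Q = √(0.00917) = 0.0958
Q = 0.2935 L/s, so δQ = 0.0958 × 0.2935 = 0.0281 L/s.

0.2935 ± 0.0281 L/s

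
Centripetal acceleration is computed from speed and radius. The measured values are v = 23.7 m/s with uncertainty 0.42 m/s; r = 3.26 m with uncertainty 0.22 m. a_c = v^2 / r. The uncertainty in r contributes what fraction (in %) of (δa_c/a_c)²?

(δa_c/a_c)² = (2·δv/v)² + (-1·δr/r)²
  v term: (2×0.0177)² = 0.00126
  r term: (-1×0.0675)² = 0.00455
Total = 0.00581. Share from r = 0.00455/0.00581 = 0.784.

78.4%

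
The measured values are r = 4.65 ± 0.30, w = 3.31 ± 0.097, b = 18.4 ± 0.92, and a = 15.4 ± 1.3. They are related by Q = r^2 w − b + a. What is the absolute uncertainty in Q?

Let p = r^2·w = 71.6. δp/p = √((2·δr/r)² + (1·δw/w)²) = √(0.0166 + 0.000859) = 0.132, so δp = 9.47.
Q = p − b + a: δQ = √(δp² + δb² + δa²) = √(89.7 + 0.846 + 1.69) = 9.60

9.60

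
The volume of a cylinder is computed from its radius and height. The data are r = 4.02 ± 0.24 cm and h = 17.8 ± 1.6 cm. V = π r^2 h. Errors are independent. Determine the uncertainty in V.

Since V is a product/quotient, work with relative uncertainties:
  (2·δr/r)² = (2×0.0597)² = 0.0143;  (1·δh/h)² = (1×0.0899)² = 0.00808
δV/V = √(0.0223) = 0.149
V = 904 cm^3, so δV = 0.149 × 904 = 135 cm^3.

135 cm^3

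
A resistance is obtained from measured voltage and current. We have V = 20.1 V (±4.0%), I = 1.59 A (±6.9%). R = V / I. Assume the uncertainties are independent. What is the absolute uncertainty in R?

1.01 Ω

Relative error in a monomial: (δR/R)² = Σ (nᵢ · δxᵢ/xᵢ)².
  (1·δV/V)² = (1×0.0400)² = 0.00160;  (-1·δI/I)² = (-1×0.0690)² = 0.00476
δR/R = √(0.00636) = 0.0798
R = 12.6 Ω, so δR = 0.0798 × 12.6 = 1.01 Ω.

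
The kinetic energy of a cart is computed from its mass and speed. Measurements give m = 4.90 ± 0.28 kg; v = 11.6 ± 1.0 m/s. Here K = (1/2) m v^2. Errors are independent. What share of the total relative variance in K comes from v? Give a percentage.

(δK/K)² = (1·δm/m)² + (2·δv/v)²
  m term: (1×0.0571)² = 0.00327
  v term: (2×0.0862)² = 0.0297
Total = 0.0330. Share from v = 0.0297/0.0330 = 0.901.

90.1%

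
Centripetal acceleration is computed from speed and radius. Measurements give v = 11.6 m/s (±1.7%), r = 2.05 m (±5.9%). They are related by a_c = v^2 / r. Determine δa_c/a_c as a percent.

6.81%

a_c is a product of powers, so relative uncertainties combine in quadrature:
  (2·δv/v)² = (2×0.0170)² = 0.00116;  (-1·δr/r)² = (-1×0.0590)² = 0.00348
δa_c/a_c = √(0.00464) = 0.0681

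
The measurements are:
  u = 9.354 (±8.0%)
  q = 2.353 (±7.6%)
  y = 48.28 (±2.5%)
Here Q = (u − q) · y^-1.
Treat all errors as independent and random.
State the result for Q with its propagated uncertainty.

Let w = u − q = 7.001. δw = √(δu² + δq²) = √(0.560 + 0.0320) = 0.769, so δw/w = 0.110.
Q is then a monomial in w, y:
δQ/Q = √((δw/w)² + (-1·δy/y)²) = √(0.0121 + 0.000625) = 0.113
Q = 0.1450, so δQ = 0.113 × 0.1450 = 0.0163.

0.1450 ± 0.0163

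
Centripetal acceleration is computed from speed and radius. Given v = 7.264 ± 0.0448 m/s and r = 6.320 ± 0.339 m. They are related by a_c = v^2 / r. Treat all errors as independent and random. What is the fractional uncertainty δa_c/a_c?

0.0550

a_c is a product of powers, so relative uncertainties combine in quadrature:
  (2·δv/v)² = (2×0.00617)² = 0.000152;  (-1·δr/r)² = (-1×0.0536)² = 0.00288
δa_c/a_c = √(0.00303) = 0.0550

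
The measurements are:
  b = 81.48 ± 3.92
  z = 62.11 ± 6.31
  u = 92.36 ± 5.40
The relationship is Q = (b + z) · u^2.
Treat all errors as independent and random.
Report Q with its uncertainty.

Let w = b + z = 143.6. δw = √(δb² + δz²) = √(15.4 + 39.8) = 7.43, so δw/w = 0.0517.
Q is then a monomial in w, u:
δQ/Q = √((δw/w)² + (2·δu/u)²) = √(0.00268 + 0.0137) = 0.128
Q = 1.225e+06, so δQ = 0.128 × 1.225e+06 = 1.57e+05.

(1.225 ± 0.157) × 10^6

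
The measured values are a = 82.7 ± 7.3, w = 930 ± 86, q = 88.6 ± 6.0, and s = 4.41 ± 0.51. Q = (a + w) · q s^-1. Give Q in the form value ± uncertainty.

Let u = a + w = 1010. δu = √(δa² + δw²) = √(53.3 + 7400) = 86.3, so δu/u = 0.0852.
Q is then a monomial in u, q, s:
δQ/Q = √((δu/u)² + (1·δq/q)² + (-1·δs/s)²) = √(0.00726 + 0.00459 + 0.0134) = 0.159
Q = 20300, so δQ = 0.159 × 20300 = 3230.

20300 ± 3230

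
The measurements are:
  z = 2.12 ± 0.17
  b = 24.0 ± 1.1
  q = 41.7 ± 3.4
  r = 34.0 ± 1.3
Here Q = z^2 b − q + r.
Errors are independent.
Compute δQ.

18.4

Let p = z^2·b = 108. δp/p = √((2·δz/z)² + (1·δb/b)²) = √(0.0257 + 0.00210) = 0.167, so δp = 18.0.
Q = p − q + r: δQ = √(δp² + δq² + δr²) = √(324 + 11.6 + 1.69) = 18.4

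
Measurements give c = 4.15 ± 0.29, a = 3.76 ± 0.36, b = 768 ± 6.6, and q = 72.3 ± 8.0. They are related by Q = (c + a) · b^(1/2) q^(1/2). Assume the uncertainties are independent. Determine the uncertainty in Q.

150

Let u = c + a = 7.91. δu = √(δc² + δa²) = √(0.0841 + 0.130) = 0.462, so δu/u = 0.0584.
Q is then a monomial in u, b, q:
δQ/Q = √((δu/u)² + (½·δb/b)² + (½·δq/q)²) = √(0.00342 + 1.85e-05 + 0.00306) = 0.0806
Q = 1860, so δQ = 0.0806 × 1860 = 150.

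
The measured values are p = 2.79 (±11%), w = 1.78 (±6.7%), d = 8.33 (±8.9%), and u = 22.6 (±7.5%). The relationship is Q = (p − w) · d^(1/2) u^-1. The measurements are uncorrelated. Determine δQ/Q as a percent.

33.7%

Let h = p − w = 1.01. δh = √(δp² + δw²) = √(0.0942 + 0.0142) = 0.329, so δh/h = 0.326.
Q is then a monomial in h, d, u:
δQ/Q = √((δh/h)² + (½·δd/d)² + (-1·δu/u)²) = √(0.106 + 0.00198 + 0.00562) = 0.337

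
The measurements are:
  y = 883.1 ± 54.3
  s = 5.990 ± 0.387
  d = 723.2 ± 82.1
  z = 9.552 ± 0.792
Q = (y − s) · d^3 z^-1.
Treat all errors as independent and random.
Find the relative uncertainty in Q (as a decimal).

0.356

Let u = y − s = 877.1. δu = √(δy² + δs²) = √(2950 + 0.150) = 54.3, so δu/u = 0.0619.
Q is then a monomial in u, d, z:
δQ/Q = √((δu/u)² + (3·δd/d)² + (-1·δz/z)²) = √(0.00383 + 0.116 + 0.00687) = 0.356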